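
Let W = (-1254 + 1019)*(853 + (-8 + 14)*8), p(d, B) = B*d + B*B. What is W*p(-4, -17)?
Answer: -75589395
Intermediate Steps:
p(d, B) = B² + B*d (p(d, B) = B*d + B² = B² + B*d)
W = -211735 (W = -235*(853 + 6*8) = -235*(853 + 48) = -235*901 = -211735)
W*p(-4, -17) = -(-3599495)*(-17 - 4) = -(-3599495)*(-21) = -211735*357 = -75589395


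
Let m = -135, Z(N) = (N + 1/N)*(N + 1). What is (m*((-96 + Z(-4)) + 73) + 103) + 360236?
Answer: 1446891/4 ≈ 3.6172e+5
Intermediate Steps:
Z(N) = (1 + N)*(N + 1/N) (Z(N) = (N + 1/N)*(1 + N) = (1 + N)*(N + 1/N))
(m*((-96 + Z(-4)) + 73) + 103) + 360236 = (-135*((-96 + (1 - 4 + 1/(-4) + (-4)²)) + 73) + 103) + 360236 = (-135*((-96 + (1 - 4 - ¼ + 16)) + 73) + 103) + 360236 = (-135*((-96 + 51/4) + 73) + 103) + 360236 = (-135*(-333/4 + 73) + 103) + 360236 = (-135*(-41/4) + 103) + 360236 = (5535/4 + 103) + 360236 = 5947/4 + 360236 = 1446891/4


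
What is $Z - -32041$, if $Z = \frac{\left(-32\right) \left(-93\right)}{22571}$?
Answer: $\frac{723200387}{22571} \approx 32041.0$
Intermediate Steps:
$Z = \frac{2976}{22571}$ ($Z = 2976 \cdot \frac{1}{22571} = \frac{2976}{22571} \approx 0.13185$)
$Z - -32041 = \frac{2976}{22571} - -32041 = \frac{2976}{22571} + 32041 = \frac{723200387}{22571}$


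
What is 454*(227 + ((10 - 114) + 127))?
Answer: 113500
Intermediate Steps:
454*(227 + ((10 - 114) + 127)) = 454*(227 + (-104 + 127)) = 454*(227 + 23) = 454*250 = 113500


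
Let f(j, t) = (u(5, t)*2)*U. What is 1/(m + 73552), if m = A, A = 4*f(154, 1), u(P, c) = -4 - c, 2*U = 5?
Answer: 1/73452 ≈ 1.3614e-5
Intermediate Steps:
U = 5/2 (U = (½)*5 = 5/2 ≈ 2.5000)
f(j, t) = -20 - 5*t (f(j, t) = ((-4 - t)*2)*(5/2) = (-8 - 2*t)*(5/2) = -20 - 5*t)
A = -100 (A = 4*(-20 - 5*1) = 4*(-20 - 5) = 4*(-25) = -100)
m = -100
1/(m + 73552) = 1/(-100 + 73552) = 1/73452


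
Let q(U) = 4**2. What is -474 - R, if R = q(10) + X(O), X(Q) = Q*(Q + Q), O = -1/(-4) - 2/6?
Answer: -35281/72 ≈ -490.01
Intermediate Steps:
O = -1/12 (O = -1*(-1/4) - 2*1/6 = 1/4 - 1/3 = -1/12 ≈ -0.083333)
X(Q) = 2*Q**2 (X(Q) = Q*(2*Q) = 2*Q**2)
q(U) = 16
R = 1153/72 (R = 16 + 2*(-1/12)**2 = 16 + 2*(1/144) = 16 + 1/72 = 1153/72 ≈ 16.014)
-474 - R = -474 - 1*1153/72 = -474 - 1153/72 = -35281/72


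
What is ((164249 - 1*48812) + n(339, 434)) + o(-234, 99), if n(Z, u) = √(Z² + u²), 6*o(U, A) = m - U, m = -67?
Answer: 692789/6 + √303277 ≈ 1.1602e+5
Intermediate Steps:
o(U, A) = -67/6 - U/6 (o(U, A) = (-67 - U)/6 = -67/6 - U/6)
((164249 - 1*48812) + n(339, 434)) + o(-234, 99) = ((164249 - 1*48812) + √(339² + 434²)) + (-67/6 - ⅙*(-234)) = ((164249 - 48812) + √(114921 + 188356)) + (-67/6 + 39) = (115437 + √303277) + 167/6 = 692789/6 + √303277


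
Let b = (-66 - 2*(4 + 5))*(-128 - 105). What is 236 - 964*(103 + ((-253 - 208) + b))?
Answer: -18522060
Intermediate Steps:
b = 19572 (b = (-66 - 2*9)*(-233) = (-66 - 18)*(-233) = -84*(-233) = 19572)
236 - 964*(103 + ((-253 - 208) + b)) = 236 - 964*(103 + ((-253 - 208) + 19572)) = 236 - 964*(103 + (-461 + 19572)) = 236 - 964*(103 + 19111) = 236 - 964*19214 = 236 - 18522296 = -18522060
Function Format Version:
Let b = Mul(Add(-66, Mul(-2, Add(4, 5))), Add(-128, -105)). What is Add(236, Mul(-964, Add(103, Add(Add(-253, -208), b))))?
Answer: -18522060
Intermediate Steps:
b = 19572 (b = Mul(Add(-66, Mul(-2, 9)), -233) = Mul(Add(-66, -18), -233) = Mul(-84, -233) = 19572)
Add(236, Mul(-964, Add(103, Add(Add(-253, -208), b)))) = Add(236, Mul(-964, Add(103, Add(Add(-253, -208), 19572)))) = Add(236, Mul(-964, Add(103, Add(-461, 19572)))) = Add(236, Mul(-964, Add(103, 19111))) = Add(236, Mul(-964, 19214)) = Add(236, -18522296) = -18522060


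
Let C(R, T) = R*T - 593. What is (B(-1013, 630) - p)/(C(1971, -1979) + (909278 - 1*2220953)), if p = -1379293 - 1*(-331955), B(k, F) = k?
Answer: -1046325/5212877 ≈ -0.20072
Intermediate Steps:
p = -1047338 (p = -1379293 + 331955 = -1047338)
C(R, T) = -593 + R*T
(B(-1013, 630) - p)/(C(1971, -1979) + (909278 - 1*2220953)) = (-1013 - 1*(-1047338))/((-593 + 1971*(-1979)) + (909278 - 1*2220953)) = (-1013 + 1047338)/((-593 - 3900609) + (909278 - 2220953)) = 1046325/(-3901202 - 1311675) = 1046325/(-5212877) = 1046325*(-1/5212877) = -1046325/5212877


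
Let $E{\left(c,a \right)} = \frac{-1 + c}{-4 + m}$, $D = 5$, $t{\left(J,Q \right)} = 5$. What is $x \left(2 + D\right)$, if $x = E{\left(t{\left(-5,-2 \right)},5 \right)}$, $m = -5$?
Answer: $- \frac{28}{9} \approx -3.1111$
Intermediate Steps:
$E{\left(c,a \right)} = \frac{1}{9} - \frac{c}{9}$ ($E{\left(c,a \right)} = \frac{-1 + c}{-4 - 5} = \frac{-1 + c}{-9} = \left(-1 + c\right) \left(- \frac{1}{9}\right) = \frac{1}{9} - \frac{c}{9}$)
$x = - \frac{4}{9}$ ($x = \frac{1}{9} - \frac{5}{9} = - \frac{4}{9} \approx -0.44444$)
$x \left(2 + D\right) = - \frac{4 \left(2 + 5\right)}{9} = \left(- \frac{4}{9}\right) 7 = - \frac{28}{9}$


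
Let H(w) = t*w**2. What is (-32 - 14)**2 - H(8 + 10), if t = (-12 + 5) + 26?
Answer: -4040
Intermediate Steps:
t = 19 (t = -7 + 26 = 19)
H(w) = 19*w**2
(-32 - 14)**2 - H(8 + 10) = (-32 - 14)**2 - 19*(8 + 10)**2 = (-46)**2 - 19*18**2 = 2116 - 19*324 = 2116 - 1*6156 = 2116 - 6156 = -4040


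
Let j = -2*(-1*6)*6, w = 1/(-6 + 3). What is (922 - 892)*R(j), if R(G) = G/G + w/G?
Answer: 1075/36 ≈ 29.861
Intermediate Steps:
w = -⅓ (w = 1/(-3) = -⅓ ≈ -0.33333)
j = 72 (j = -(-12)*6 = -2*(-36) = 72)
R(G) = 1 - 1/(3*G) (R(G) = G/G - 1/(3*G) = 1 - 1/(3*G))
(922 - 892)*R(j) = (922 - 892)*((-⅓ + 72)/72) = 30*((1/72)*(215/3)) = 30*(215/216) = 1075/36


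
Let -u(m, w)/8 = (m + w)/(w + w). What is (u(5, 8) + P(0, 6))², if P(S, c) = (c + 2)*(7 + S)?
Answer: 9801/4 ≈ 2450.3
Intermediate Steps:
P(S, c) = (2 + c)*(7 + S)
u(m, w) = -4*(m + w)/w (u(m, w) = -8*(m + w)/(w + w) = -8*(m + w)/(2*w) = -8*(m + w)*1/(2*w) = -4*(m + w)/w)
(u(5, 8) + P(0, 6))² = ((-4 - 4*5/8) + (14 + 2*0 + 7*6 + 0*6))² = ((-4 - 4*5*⅛) + (14 + 0 + 42 + 0))² = ((-4 - 5/2) + 56)² = (-13/2 + 56)² = (99/2)² = 9801/4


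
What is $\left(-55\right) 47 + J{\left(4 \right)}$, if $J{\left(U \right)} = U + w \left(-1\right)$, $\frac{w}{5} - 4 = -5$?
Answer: $-2576$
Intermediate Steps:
$w = -5$ ($w = 20 + 5 \left(-5\right) = 20 - 25 = -5$)
$J{\left(U \right)} = 5 + U$ ($J{\left(U \right)} = U - -5 = U + 5 = 5 + U$)
$\left(-55\right) 47 + J{\left(4 \right)} = \left(-55\right) 47 + \left(5 + 4\right) = -2585 + 9 = -2576$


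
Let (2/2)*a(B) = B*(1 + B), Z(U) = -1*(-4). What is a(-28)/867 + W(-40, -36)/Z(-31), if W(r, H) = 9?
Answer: 3609/1156 ≈ 3.1220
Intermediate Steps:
Z(U) = 4
a(B) = B*(1 + B)
a(-28)/867 + W(-40, -36)/Z(-31) = -28*(1 - 28)/867 + 9/4 = -28*(-27)*(1/867) + 9*(¼) = 756*(1/867) + 9/4 = 252/289 + 9/4 = 3609/1156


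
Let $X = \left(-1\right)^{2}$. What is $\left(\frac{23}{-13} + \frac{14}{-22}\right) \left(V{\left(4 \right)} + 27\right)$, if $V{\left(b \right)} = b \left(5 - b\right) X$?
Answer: $- \frac{10664}{143} \approx -74.573$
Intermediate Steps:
$X = 1$
$V{\left(b \right)} = b \left(5 - b\right)$ ($V{\left(b \right)} = b \left(5 - b\right) 1 = b \left(5 - b\right)$)
$\left(\frac{23}{-13} + \frac{14}{-22}\right) \left(V{\left(4 \right)} + 27\right) = \left(\frac{23}{-13} + \frac{14}{-22}\right) \left(4 \left(5 - 4\right) + 27\right) = \left(23 \left(- \frac{1}{13}\right) + 14 \left(- \frac{1}{22}\right)\right) \left(4 \left(5 - 4\right) + 27\right) = \left(- \frac{23}{13} - \frac{7}{11}\right) \left(4 \cdot 1 + 27\right) = - \frac{344 \left(4 + 27\right)}{143} = \left(- \frac{344}{143}\right) 31 = - \frac{10664}{143}$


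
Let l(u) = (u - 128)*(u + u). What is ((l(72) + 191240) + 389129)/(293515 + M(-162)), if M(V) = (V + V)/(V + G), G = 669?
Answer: 96719545/49603927 ≈ 1.9498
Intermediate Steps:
l(u) = 2*u*(-128 + u) (l(u) = (-128 + u)*(2*u) = 2*u*(-128 + u))
M(V) = 2*V/(669 + V) (M(V) = (V + V)/(V + 669) = (2*V)/(669 + V) = 2*V/(669 + V))
((l(72) + 191240) + 389129)/(293515 + M(-162)) = ((2*72*(-128 + 72) + 191240) + 389129)/(293515 + 2*(-162)/(669 - 162)) = ((2*72*(-56) + 191240) + 389129)/(293515 + 2*(-162)/507) = ((-8064 + 191240) + 389129)/(293515 + 2*(-162)*(1/507)) = (183176 + 389129)/(293515 - 108/169) = 572305/(49603927/169) = 572305*(169/49603927) = 96719545/49603927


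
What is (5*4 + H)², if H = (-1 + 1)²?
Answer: 400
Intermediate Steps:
H = 0 (H = 0² = 0)
(5*4 + H)² = (5*4 + 0)² = (20 + 0)² = 20² = 400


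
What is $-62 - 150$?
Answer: $-212$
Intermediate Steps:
$-62 - 150 = -212$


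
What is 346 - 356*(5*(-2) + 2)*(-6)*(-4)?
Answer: 68698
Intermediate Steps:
346 - 356*(5*(-2) + 2)*(-6)*(-4) = 346 - 356*(-10 + 2)*(-6)*(-4) = 346 - 356*(-8*(-6))*(-4) = 346 - 17088*(-4) = 346 - 356*(-192) = 346 + 68352 = 68698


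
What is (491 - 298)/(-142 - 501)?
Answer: -193/643 ≈ -0.30016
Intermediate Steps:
(491 - 298)/(-142 - 501) = 193/(-643) = 193*(-1/643) = -193/643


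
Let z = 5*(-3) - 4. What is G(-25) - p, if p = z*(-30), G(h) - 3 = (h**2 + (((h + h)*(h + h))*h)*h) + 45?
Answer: 1562603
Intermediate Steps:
z = -19 (z = -15 - 4 = -19)
G(h) = 48 + h**2 + 4*h**4 (G(h) = 3 + ((h**2 + (((h + h)*(h + h))*h)*h) + 45) = 3 + ((h**2 + (((2*h)*(2*h))*h)*h) + 45) = 3 + ((h**2 + ((4*h**2)*h)*h) + 45) = 3 + ((h**2 + (4*h**3)*h) + 45) = 3 + ((h**2 + 4*h**4) + 45) = 3 + (45 + h**2 + 4*h**4) = 48 + h**2 + 4*h**4)
p = 570 (p = -19*(-30) = 570)
G(-25) - p = (48 + (-25)**2 + 4*(-25)**4) - 1*570 = (48 + 625 + 4*390625) - 570 = (48 + 625 + 1562500) - 570 = 1563173 - 570 = 1562603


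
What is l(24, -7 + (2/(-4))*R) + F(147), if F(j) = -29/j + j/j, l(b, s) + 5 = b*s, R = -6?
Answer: -14729/147 ≈ -100.20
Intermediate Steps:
l(b, s) = -5 + b*s
F(j) = 1 - 29/j (F(j) = -29/j + 1 = 1 - 29/j)
l(24, -7 + (2/(-4))*R) + F(147) = (-5 + 24*(-7 + (2/(-4))*(-6))) + (-29 + 147)/147 = (-5 + 24*(-7 + (2*(-1/4))*(-6))) + (1/147)*118 = (-5 + 24*(-7 - 1/2*(-6))) + 118/147 = (-5 + 24*(-7 + 3)) + 118/147 = (-5 + 24*(-4)) + 118/147 = (-5 - 96) + 118/147 = -101 + 118/147 = -14729/147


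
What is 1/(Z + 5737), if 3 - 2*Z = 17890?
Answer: -2/6413 ≈ -0.00031187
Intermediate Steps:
Z = -17887/2 (Z = 3/2 - 1/2*17890 = 3/2 - 8945 = -17887/2 ≈ -8943.5)
1/(Z + 5737) = 1/(-17887/2 + 5737) = 1/(-6413/2) = -2/6413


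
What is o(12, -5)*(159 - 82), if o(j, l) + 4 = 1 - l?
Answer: 154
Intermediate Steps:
o(j, l) = -3 - l (o(j, l) = -4 + (1 - l) = -3 - l)
o(12, -5)*(159 - 82) = (-3 - 1*(-5))*(159 - 82) = (-3 + 5)*77 = 2*77 = 154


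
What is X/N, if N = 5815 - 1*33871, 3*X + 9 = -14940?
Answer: 1661/9352 ≈ 0.17761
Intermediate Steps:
X = -4983 (X = -3 + (1/3)*(-14940) = -3 - 4980 = -4983)
N = -28056 (N = 5815 - 33871 = -28056)
X/N = -4983/(-28056) = -4983*(-1/28056) = 1661/9352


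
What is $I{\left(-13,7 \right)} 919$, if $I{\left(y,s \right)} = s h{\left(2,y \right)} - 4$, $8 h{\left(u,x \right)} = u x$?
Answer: $- \frac{98333}{4} \approx -24583.0$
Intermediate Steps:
$h{\left(u,x \right)} = \frac{u x}{8}$
$I{\left(y,s \right)} = -4 + \frac{s y}{4}$ ($I{\left(y,s \right)} = s \frac{1}{8} \cdot 2 y - 4 = s \frac{y}{4} - 4 = \frac{s y}{4} - 4 = -4 + \frac{s y}{4}$)
$I{\left(-13,7 \right)} 919 = \left(-4 + \frac{1}{4} \cdot 7 \left(-13\right)\right) 919 = \left(-4 - \frac{91}{4}\right) 919 = \left(- \frac{107}{4}\right) 919 = - \frac{98333}{4}$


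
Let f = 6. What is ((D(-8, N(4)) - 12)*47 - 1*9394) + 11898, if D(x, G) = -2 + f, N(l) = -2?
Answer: 2128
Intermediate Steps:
D(x, G) = 4 (D(x, G) = -2 + 6 = 4)
((D(-8, N(4)) - 12)*47 - 1*9394) + 11898 = ((4 - 12)*47 - 1*9394) + 11898 = (-8*47 - 9394) + 11898 = (-376 - 9394) + 11898 = -9770 + 11898 = 2128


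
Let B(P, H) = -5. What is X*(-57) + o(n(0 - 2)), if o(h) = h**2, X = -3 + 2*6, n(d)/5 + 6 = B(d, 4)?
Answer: 2512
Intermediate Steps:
n(d) = -55 (n(d) = -30 + 5*(-5) = -30 - 25 = -55)
X = 9 (X = -3 + 12 = 9)
X*(-57) + o(n(0 - 2)) = 9*(-57) + (-55)**2 = -513 + 3025 = 2512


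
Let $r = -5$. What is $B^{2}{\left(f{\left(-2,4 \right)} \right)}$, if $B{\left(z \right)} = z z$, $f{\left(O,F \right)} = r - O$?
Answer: $81$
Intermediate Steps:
$f{\left(O,F \right)} = -5 - O$
$B{\left(z \right)} = z^{2}$
$B^{2}{\left(f{\left(-2,4 \right)} \right)} = \left(\left(-5 - -2\right)^{2}\right)^{2} = \left(\left(-5 + 2\right)^{2}\right)^{2} = \left(\left(-3\right)^{2}\right)^{2} = 9^{2} = 81$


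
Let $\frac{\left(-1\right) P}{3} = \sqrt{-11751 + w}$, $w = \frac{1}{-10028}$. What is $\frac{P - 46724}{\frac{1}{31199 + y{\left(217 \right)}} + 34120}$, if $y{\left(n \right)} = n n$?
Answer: $- \frac{3657928512}{2671186561} - \frac{117432 i \sqrt{295422445703}}{6696664708427} \approx -1.3694 - 0.0095312 i$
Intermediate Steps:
$w = - \frac{1}{10028} \approx -9.9721 \cdot 10^{-5}$
$P = - \frac{3 i \sqrt{295422445703}}{5014}$ ($P = - 3 \sqrt{-11751 - \frac{1}{10028}} = - 3 \sqrt{- \frac{117839029}{10028}} = - 3 \frac{i \sqrt{295422445703}}{5014} = - \frac{3 i \sqrt{295422445703}}{5014} \approx - 325.21 i$)
$y{\left(n \right)} = n^{2}$
$\frac{P - 46724}{\frac{1}{31199 + y{\left(217 \right)}} + 34120} = \frac{- \frac{3 i \sqrt{295422445703}}{5014} - 46724}{\frac{1}{31199 + 217^{2}} + 34120} = \frac{-46724 - \frac{3 i \sqrt{295422445703}}{5014}}{\frac{1}{31199 + 47089} + 34120} = \frac{-46724 - \frac{3 i \sqrt{295422445703}}{5014}}{\frac{1}{78288} + 34120} = \frac{-46724 - \frac{3 i \sqrt{295422445703}}{5014}}{\frac{2671186561}{78288}} = \left(-46724 - \frac{3 i \sqrt{295422445703}}{5014}\right) \frac{78288}{2671186561} = - \frac{3657928512}{2671186561} - \frac{117432 i \sqrt{295422445703}}{6696664708427}$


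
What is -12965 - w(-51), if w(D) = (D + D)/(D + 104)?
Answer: -687043/53 ≈ -12963.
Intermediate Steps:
w(D) = 2*D/(104 + D) (w(D) = (2*D)/(104 + D) = 2*D/(104 + D))
-12965 - w(-51) = -12965 - 2*(-51)/(104 - 51) = -12965 - 2*(-51)/53 = -12965 - 1*(-102/53) = -12965 + 102/53 = -687043/53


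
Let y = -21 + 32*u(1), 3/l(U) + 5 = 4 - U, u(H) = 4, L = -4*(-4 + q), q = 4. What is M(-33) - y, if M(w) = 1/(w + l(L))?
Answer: -3853/36 ≈ -107.03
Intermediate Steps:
L = 0 (L = -4*(-4 + 4) = -4*0 = 0)
l(U) = 3/(-1 - U) (l(U) = 3/(-5 + (4 - U)) = 3/(-1 - U))
M(w) = 1/(-3 + w) (M(w) = 1/(w - 3/(1 + 0)) = 1/(w - 3/1) = 1/(w - 3*1) = 1/(w - 3) = 1/(-3 + w))
y = 107 (y = -21 + 32*4 = -21 + 128 = 107)
M(-33) - y = 1/(-3 - 33) - 1*107 = 1/(-36) - 107 = -1/36 - 107 = -3853/36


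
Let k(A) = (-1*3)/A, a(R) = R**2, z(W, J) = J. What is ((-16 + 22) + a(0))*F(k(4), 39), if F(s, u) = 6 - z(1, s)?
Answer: 81/2 ≈ 40.500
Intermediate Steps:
k(A) = -3/A
F(s, u) = 6 - s
((-16 + 22) + a(0))*F(k(4), 39) = ((-16 + 22) + 0**2)*(6 - (-3)/4) = (6 + 0)*(6 - (-3)/4) = 6*(6 - 1*(-3/4)) = 6*(6 + 3/4) = 6*(27/4) = 81/2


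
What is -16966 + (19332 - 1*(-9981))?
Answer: 12347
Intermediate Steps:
-16966 + (19332 - 1*(-9981)) = -16966 + (19332 + 9981) = -16966 + 29313 = 12347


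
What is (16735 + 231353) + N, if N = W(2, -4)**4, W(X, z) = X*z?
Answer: 252184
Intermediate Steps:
N = 4096 (N = (2*(-4))**4 = (-8)**4 = 4096)
(16735 + 231353) + N = (16735 + 231353) + 4096 = 248088 + 4096 = 252184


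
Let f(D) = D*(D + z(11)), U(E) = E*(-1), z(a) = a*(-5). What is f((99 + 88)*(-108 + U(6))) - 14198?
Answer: 455615416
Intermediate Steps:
z(a) = -5*a
U(E) = -E
f(D) = D*(-55 + D) (f(D) = D*(D - 5*11) = D*(D - 55) = D*(-55 + D))
f((99 + 88)*(-108 + U(6))) - 14198 = ((99 + 88)*(-108 - 1*6))*(-55 + (99 + 88)*(-108 - 1*6)) - 14198 = (187*(-108 - 6))*(-55 + 187*(-108 - 6)) - 14198 = (187*(-114))*(-55 + 187*(-114)) - 14198 = -21318*(-55 - 21318) - 14198 = -21318*(-21373) - 14198 = 455629614 - 14198 = 455615416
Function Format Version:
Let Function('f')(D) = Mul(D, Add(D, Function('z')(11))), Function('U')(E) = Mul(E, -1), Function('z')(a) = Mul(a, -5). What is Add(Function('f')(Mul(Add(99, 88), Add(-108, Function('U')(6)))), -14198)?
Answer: 455615416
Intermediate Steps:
Function('z')(a) = Mul(-5, a)
Function('U')(E) = Mul(-1, E)
Function('f')(D) = Mul(D, Add(-55, D)) (Function('f')(D) = Mul(D, Add(D, Mul(-5, 11))) = Mul(D, Add(D, -55)) = Mul(D, Add(-55, D)))
Add(Function('f')(Mul(Add(99, 88), Add(-108, Function('U')(6)))), -14198) = Add(Mul(Mul(Add(99, 88), Add(-108, Mul(-1, 6))), Add(-55, Mul(Add(99, 88), Add(-108, Mul(-1, 6))))), -14198) = Add(Mul(Mul(187, Add(-108, -6)), Add(-55, Mul(187, Add(-108, -6)))), -14198) = Add(Mul(Mul(187, -114), Add(-55, Mul(187, -114))), -14198) = Add(Mul(-21318, Add(-55, -21318)), -14198) = Add(Mul(-21318, -21373), -14198) = Add(455629614, -14198) = 455615416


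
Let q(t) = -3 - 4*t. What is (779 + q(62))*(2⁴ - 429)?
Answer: -218064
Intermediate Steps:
(779 + q(62))*(2⁴ - 429) = (779 + (-3 - 4*62))*(2⁴ - 429) = (779 + (-3 - 248))*(16 - 429) = (779 - 251)*(-413) = 528*(-413) = -218064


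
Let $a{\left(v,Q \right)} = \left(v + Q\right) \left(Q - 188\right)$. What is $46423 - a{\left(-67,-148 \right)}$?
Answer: $-25817$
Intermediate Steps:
$a{\left(v,Q \right)} = \left(-188 + Q\right) \left(Q + v\right)$ ($a{\left(v,Q \right)} = \left(Q + v\right) \left(-188 + Q\right) = \left(-188 + Q\right) \left(Q + v\right)$)
$46423 - a{\left(-67,-148 \right)} = 46423 - \left(\left(-148\right)^{2} - -27824 - -12596 - -9916\right) = 46423 - \left(21904 + 27824 + 12596 + 9916\right) = 46423 - 72240 = -25817$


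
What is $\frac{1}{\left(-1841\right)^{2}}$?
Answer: $\frac{1}{3389281} \approx 2.9505 \cdot 10^{-7}$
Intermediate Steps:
$\frac{1}{\left(-1841\right)^{2}} = \frac{1}{3389281}$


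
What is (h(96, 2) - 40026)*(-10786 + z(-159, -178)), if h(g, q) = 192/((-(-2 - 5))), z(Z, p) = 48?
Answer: 429504660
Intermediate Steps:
h(g, q) = 192/7 (h(g, q) = 192/((-1*(-7))) = 192/7)
(h(96, 2) - 40026)*(-10786 + z(-159, -178)) = (192/7 - 40026)*(-10786 + 48) = -279990/7*(-10738) = 429504660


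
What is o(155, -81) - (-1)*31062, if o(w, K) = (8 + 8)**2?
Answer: 31318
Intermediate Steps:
o(w, K) = 256 (o(w, K) = 16**2 = 256)
o(155, -81) - (-1)*31062 = 256 - (-1)*31062 = 256 - 1*(-31062) = 256 + 31062 = 31318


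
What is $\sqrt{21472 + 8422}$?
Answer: $\sqrt{29894} \approx 172.9$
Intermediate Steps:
$\sqrt{21472 + 8422} = \sqrt{29894}$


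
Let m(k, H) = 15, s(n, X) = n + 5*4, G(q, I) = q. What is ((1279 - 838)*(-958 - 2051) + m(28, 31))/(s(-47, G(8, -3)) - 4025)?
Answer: 663477/2026 ≈ 327.48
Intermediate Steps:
s(n, X) = 20 + n (s(n, X) = n + 20 = 20 + n)
((1279 - 838)*(-958 - 2051) + m(28, 31))/(s(-47, G(8, -3)) - 4025) = ((1279 - 838)*(-958 - 2051) + 15)/((20 - 47) - 4025) = (441*(-3009) + 15)/(-27 - 4025) = (-1326969 + 15)/(-4052) = -1326954*(-1/4052) = 663477/2026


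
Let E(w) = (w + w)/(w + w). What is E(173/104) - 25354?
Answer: -25353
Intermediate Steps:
E(w) = 1 (E(w) = (2*w)/((2*w)) = (2*w)*(1/(2*w)) = 1)
E(173/104) - 25354 = 1 - 25354 = -25353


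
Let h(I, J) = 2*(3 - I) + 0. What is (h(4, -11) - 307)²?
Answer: 95481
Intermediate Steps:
h(I, J) = 6 - 2*I (h(I, J) = (6 - 2*I) + 0 = 6 - 2*I)
(h(4, -11) - 307)² = ((6 - 2*4) - 307)² = ((6 - 8) - 307)² = (-2 - 307)² = (-309)² = 95481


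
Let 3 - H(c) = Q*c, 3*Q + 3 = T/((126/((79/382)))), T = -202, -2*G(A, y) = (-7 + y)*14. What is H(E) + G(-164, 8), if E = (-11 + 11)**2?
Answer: -4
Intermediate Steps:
E = 0 (E = 0**2 = 0)
G(A, y) = 49 - 7*y (G(A, y) = -(-7 + y)*14/2 = -(-98 + 14*y)/2 = 49 - 7*y)
Q = -80177/72198 (Q = -1 + (-202/(126/((79/382))))/3 = -1 + (-202/(126/((79*(1/382)))))/3 = -1 + (-202/(126/(79/382)))/3 = -1 + (-202/(126*(382/79)))/3 = -1 + (-202/48132/79)/3 = -1 + (-202*79/48132)/3 = -1 + (1/3)*(-7979/24066) = -1 - 7979/72198 = -80177/72198 ≈ -1.1105)
H(c) = 3 + 80177*c/72198 (H(c) = 3 - (-80177)*c/72198 = 3 + 80177*c/72198)
H(E) + G(-164, 8) = (3 + (80177/72198)*0) + (49 - 7*8) = (3 + 0) + (49 - 56) = 3 - 7 = -4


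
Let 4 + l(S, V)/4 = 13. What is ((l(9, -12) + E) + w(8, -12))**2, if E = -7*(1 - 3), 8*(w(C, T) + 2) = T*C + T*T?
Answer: 2916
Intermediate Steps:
w(C, T) = -2 + T**2/8 + C*T/8 (w(C, T) = -2 + (T*C + T*T)/8 = -2 + (C*T + T**2)/8 = -2 + (T**2 + C*T)/8 = -2 + (T**2/8 + C*T/8) = -2 + T**2/8 + C*T/8)
E = 14 (E = -7*(-2) = 14)
l(S, V) = 36 (l(S, V) = -16 + 4*13 = -16 + 52 = 36)
((l(9, -12) + E) + w(8, -12))**2 = ((36 + 14) + (-2 + (1/8)*(-12)**2 + (1/8)*8*(-12)))**2 = (50 + (-2 + (1/8)*144 - 12))**2 = (50 + (-2 + 18 - 12))**2 = (50 + 4)**2 = 54**2 = 2916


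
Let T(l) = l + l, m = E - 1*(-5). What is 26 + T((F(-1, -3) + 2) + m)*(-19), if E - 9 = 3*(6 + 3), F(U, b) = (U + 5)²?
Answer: -2216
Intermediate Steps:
F(U, b) = (5 + U)²
E = 36 (E = 9 + 3*(6 + 3) = 9 + 3*9 = 9 + 27 = 36)
m = 41 (m = 36 - 1*(-5) = 36 + 5 = 41)
T(l) = 2*l
26 + T((F(-1, -3) + 2) + m)*(-19) = 26 + (2*(((5 - 1)² + 2) + 41))*(-19) = 26 + (2*((4² + 2) + 41))*(-19) = 26 + (2*((16 + 2) + 41))*(-19) = 26 + (2*(18 + 41))*(-19) = 26 + (2*59)*(-19) = 26 + 118*(-19) = 26 - 2242 = -2216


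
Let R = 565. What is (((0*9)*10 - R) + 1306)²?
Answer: 549081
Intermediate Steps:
(((0*9)*10 - R) + 1306)² = (((0*9)*10 - 1*565) + 1306)² = ((0*10 - 565) + 1306)² = ((0 - 565) + 1306)² = (-565 + 1306)² = 741² = 549081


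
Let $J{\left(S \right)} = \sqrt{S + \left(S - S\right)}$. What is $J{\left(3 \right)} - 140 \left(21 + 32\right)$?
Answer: $-7420 + \sqrt{3} \approx -7418.3$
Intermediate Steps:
$J{\left(S \right)} = \sqrt{S}$ ($J{\left(S \right)} = \sqrt{S + 0} = \sqrt{S}$)
$J{\left(3 \right)} - 140 \left(21 + 32\right) = \sqrt{3} - 140 \left(21 + 32\right) = \sqrt{3} - 7420 = -7420 + \sqrt{3}$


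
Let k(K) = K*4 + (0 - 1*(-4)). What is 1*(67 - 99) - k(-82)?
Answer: 292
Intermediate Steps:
k(K) = 4 + 4*K (k(K) = 4*K + (0 + 4) = 4*K + 4 = 4 + 4*K)
1*(67 - 99) - k(-82) = 1*(67 - 99) - (4 + 4*(-82)) = 1*(-32) - (4 - 328) = -32 - 1*(-324) = -32 + 324 = 292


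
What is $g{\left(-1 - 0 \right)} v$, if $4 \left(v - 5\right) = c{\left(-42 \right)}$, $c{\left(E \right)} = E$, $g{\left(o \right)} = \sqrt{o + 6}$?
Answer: $- \frac{11 \sqrt{5}}{2} \approx -12.298$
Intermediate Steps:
$g{\left(o \right)} = \sqrt{6 + o}$
$v = - \frac{11}{2}$ ($v = 5 + \frac{1}{4} \left(-42\right) = 5 - \frac{21}{2} = - \frac{11}{2} \approx -5.5$)
$g{\left(-1 - 0 \right)} v = \sqrt{6 - 1} \left(- \frac{11}{2}\right) = \sqrt{5} \left(- \frac{11}{2}\right) = - \frac{11 \sqrt{5}}{2}$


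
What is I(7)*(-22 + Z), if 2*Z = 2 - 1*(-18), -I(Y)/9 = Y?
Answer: 756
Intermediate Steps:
I(Y) = -9*Y
Z = 10 (Z = (2 - 1*(-18))/2 = (2 + 18)/2 = (½)*20 = 10)
I(7)*(-22 + Z) = (-9*7)*(-22 + 10) = -63*(-12) = 756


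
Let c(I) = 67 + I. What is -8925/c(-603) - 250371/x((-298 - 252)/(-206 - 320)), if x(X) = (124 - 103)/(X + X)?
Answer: -24586692675/986776 ≈ -24916.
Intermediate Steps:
x(X) = 21/(2*X) (x(X) = 21/((2*X)) = 21*(1/(2*X)) = 21/(2*X))
-8925/c(-603) - 250371/x((-298 - 252)/(-206 - 320)) = -8925/(67 - 603) - 250371*2*(-298 - 252)/(21*(-206 - 320)) = -8925/(-536) - 250371/(21/(2*((-550/(-526))))) = -8925*(-1/536) - 250371/(21/(2*((-550*(-1/526))))) = 8925/536 - 250371/(21/(2*(275/263))) = 8925/536 - 250371/((21/2)*(263/275)) = 8925/536 - 250371/5523/550 = 8925/536 - 250371*550/5523 = 8925/536 - 45901350/1841 = -24586692675/986776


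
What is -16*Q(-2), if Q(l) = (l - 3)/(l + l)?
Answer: -20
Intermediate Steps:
Q(l) = (-3 + l)/(2*l) (Q(l) = (-3 + l)/((2*l)) = (-3 + l)*(1/(2*l)) = (-3 + l)/(2*l))
-16*Q(-2) = -8*(-3 - 2)/(-2) = -8*(-1)*(-5)/2 = -16*5/4 = -20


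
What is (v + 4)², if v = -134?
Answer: 16900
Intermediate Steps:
(v + 4)² = (-134 + 4)² = (-130)² = 16900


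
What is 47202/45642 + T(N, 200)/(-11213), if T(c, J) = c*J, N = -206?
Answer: 401621071/85297291 ≈ 4.7085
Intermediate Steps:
T(c, J) = J*c
47202/45642 + T(N, 200)/(-11213) = 47202/45642 + (200*(-206))/(-11213) = 47202*(1/45642) - 41200*(-1/11213) = 7867/7607 + 41200/11213 = 401621071/85297291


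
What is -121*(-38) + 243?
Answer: 4841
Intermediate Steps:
-121*(-38) + 243 = 4598 + 243 = 4841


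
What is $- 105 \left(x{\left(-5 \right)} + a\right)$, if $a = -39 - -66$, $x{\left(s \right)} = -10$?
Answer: $-1785$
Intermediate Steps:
$a = 27$ ($a = -39 + 66 = 27$)
$- 105 \left(x{\left(-5 \right)} + a\right) = - 105 \left(-10 + 27\right) = \left(-105\right) 17 = -1785$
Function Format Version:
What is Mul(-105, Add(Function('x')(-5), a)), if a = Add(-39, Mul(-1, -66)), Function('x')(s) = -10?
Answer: -1785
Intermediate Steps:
a = 27 (a = Add(-39, 66) = 27)
Mul(-105, Add(Function('x')(-5), a)) = Mul(-105, Add(-10, 27)) = Mul(-105, 17) = -1785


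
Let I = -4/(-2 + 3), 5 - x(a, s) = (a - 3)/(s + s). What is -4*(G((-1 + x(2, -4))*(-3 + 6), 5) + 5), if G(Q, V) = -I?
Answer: -36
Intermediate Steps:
x(a, s) = 5 - (-3 + a)/(2*s) (x(a, s) = 5 - (a - 3)/(s + s) = 5 - (-3 + a)/(2*s))
I = -4 (I = -4/1 = -4*1 = -4)
G(Q, V) = 4 (G(Q, V) = -1*(-4) = 4)
-4*(G((-1 + x(2, -4))*(-3 + 6), 5) + 5) = -4*(4 + 5) = -4*9 = -36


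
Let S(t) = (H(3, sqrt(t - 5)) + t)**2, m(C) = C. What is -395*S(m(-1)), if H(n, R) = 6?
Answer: -9875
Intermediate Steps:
S(t) = (6 + t)**2
-395*S(m(-1)) = -395*(6 - 1)**2 = -395*5**2 = -395*25 = -9875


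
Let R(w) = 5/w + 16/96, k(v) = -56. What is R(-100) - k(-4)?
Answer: 3367/60 ≈ 56.117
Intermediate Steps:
R(w) = 1/6 + 5/w (R(w) = 5/w + 16*(1/96) = 5/w + 1/6 = 1/6 + 5/w)
R(-100) - k(-4) = (1/6)*(30 - 100)/(-100) - 1*(-56) = (1/6)*(-1/100)*(-70) + 56 = 7/60 + 56 = 3367/60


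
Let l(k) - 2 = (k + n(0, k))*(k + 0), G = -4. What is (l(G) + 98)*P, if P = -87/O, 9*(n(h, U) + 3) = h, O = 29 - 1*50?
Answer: 3712/7 ≈ 530.29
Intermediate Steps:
O = -21 (O = 29 - 50 = -21)
n(h, U) = -3 + h/9
l(k) = 2 + k*(-3 + k) (l(k) = 2 + (k + (-3 + (1/9)*0))*(k + 0) = 2 + (k + (-3 + 0))*k = 2 + (k - 3)*k = 2 + (-3 + k)*k = 2 + k*(-3 + k))
P = 29/7 (P = -87/(-21) = -87*(-1/21) = 29/7 ≈ 4.1429)
(l(G) + 98)*P = ((2 + (-4)**2 - 3*(-4)) + 98)*(29/7) = ((2 + 16 + 12) + 98)*(29/7) = (30 + 98)*(29/7) = 128*(29/7) = 3712/7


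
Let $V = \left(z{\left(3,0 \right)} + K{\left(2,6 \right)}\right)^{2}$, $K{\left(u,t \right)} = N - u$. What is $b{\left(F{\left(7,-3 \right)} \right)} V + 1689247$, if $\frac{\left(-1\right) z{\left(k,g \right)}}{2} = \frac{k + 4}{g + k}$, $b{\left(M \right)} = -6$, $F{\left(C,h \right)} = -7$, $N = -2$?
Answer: $\frac{5066389}{3} \approx 1.6888 \cdot 10^{6}$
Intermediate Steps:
$K{\left(u,t \right)} = -2 - u$
$z{\left(k,g \right)} = - \frac{2 \left(4 + k\right)}{g + k}$ ($z{\left(k,g \right)} = - 2 \frac{k + 4}{g + k} = - 2 \frac{4 + k}{g + k} = - \frac{2 \left(4 + k\right)}{g + k}$)
$V = \frac{676}{9}$ ($V = \left(\frac{2 \left(-4 - 3\right)}{0 + 3} - 4\right)^{2} = \left(\frac{2 \left(-4 - 3\right)}{3} - 4\right)^{2} = \left(2 \cdot \frac{1}{3} \left(-7\right) - 4\right)^{2} = \left(- \frac{14}{3} - 4\right)^{2} = \left(- \frac{26}{3}\right)^{2} = \frac{676}{9} \approx 75.111$)
$b{\left(F{\left(7,-3 \right)} \right)} V + 1689247 = \left(-6\right) \frac{676}{9} + 1689247 = - \frac{1352}{3} + 1689247 = \frac{5066389}{3}$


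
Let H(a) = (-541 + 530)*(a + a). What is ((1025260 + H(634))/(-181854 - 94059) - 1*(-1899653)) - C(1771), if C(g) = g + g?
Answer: 19376320853/10219 ≈ 1.8961e+6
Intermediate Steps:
H(a) = -22*a
C(g) = 2*g
((1025260 + H(634))/(-181854 - 94059) - 1*(-1899653)) - C(1771) = ((1025260 - 22*634)/(-181854 - 94059) - 1*(-1899653)) - 2*1771 = ((1025260 - 13948)/(-275913) + 1899653) - 1*3542 = (1011312*(-1/275913) + 1899653) - 3542 = (-37456/10219 + 1899653) - 3542 = 19412516551/10219 - 3542 = 19376320853/10219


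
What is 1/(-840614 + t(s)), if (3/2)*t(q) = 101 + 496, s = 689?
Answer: -1/840216 ≈ -1.1902e-6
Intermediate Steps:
t(q) = 398 (t(q) = 2*(101 + 496)/3 = (⅔)*597 = 398)
1/(-840614 + t(s)) = 1/(-840614 + 398) = 1/(-840216) = -1/840216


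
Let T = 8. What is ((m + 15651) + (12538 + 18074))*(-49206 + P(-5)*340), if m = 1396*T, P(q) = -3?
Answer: -2884529406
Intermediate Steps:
m = 11168 (m = 1396*8 = 11168)
((m + 15651) + (12538 + 18074))*(-49206 + P(-5)*340) = ((11168 + 15651) + (12538 + 18074))*(-49206 - 3*340) = (26819 + 30612)*(-49206 - 1020) = 57431*(-50226) = -2884529406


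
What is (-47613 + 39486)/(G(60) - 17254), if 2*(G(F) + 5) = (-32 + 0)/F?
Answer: 121905/258889 ≈ 0.47088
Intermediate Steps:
G(F) = -5 - 16/F (G(F) = -5 + ((-32 + 0)/F)/2 = -5 + (-32/F)/2 = -5 - 16/F)
(-47613 + 39486)/(G(60) - 17254) = (-47613 + 39486)/((-5 - 16/60) - 17254) = -8127/((-5 - 16*1/60) - 17254) = -8127/((-5 - 4/15) - 17254) = -8127/(-79/15 - 17254) = -8127/(-258889/15) = -8127*(-15/258889) = 121905/258889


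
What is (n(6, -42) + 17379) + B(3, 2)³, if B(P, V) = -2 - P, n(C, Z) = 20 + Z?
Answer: 17232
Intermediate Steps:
(n(6, -42) + 17379) + B(3, 2)³ = ((20 - 42) + 17379) + (-2 - 1*3)³ = (-22 + 17379) + (-2 - 3)³ = 17357 + (-5)³ = 17357 - 125 = 17232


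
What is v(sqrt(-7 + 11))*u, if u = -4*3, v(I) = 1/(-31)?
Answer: 12/31 ≈ 0.38710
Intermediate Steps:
v(I) = -1/31
u = -12
v(sqrt(-7 + 11))*u = -1/31*(-12) = 12/31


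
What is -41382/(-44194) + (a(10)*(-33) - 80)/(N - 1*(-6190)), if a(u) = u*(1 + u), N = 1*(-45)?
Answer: 475435/1429327 ≈ 0.33263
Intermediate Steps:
N = -45
-41382/(-44194) + (a(10)*(-33) - 80)/(N - 1*(-6190)) = -41382/(-44194) + ((10*(1 + 10))*(-33) - 80)/(-45 - 1*(-6190)) = -41382*(-1/44194) + ((10*11)*(-33) - 80)/(-45 + 6190) = 1089/1163 + (110*(-33) - 80)/6145 = 1089/1163 + (-3630 - 80)*(1/6145) = 1089/1163 - 3710*1/6145 = 1089/1163 - 742/1229 = 475435/1429327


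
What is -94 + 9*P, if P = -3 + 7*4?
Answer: 131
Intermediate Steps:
P = 25 (P = -3 + 28 = 25)
-94 + 9*P = -94 + 9*25 = -94 + 225 = 131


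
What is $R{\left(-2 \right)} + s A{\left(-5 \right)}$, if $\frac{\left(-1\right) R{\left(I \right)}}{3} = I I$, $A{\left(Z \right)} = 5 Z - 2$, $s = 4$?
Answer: $-120$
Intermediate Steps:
$A{\left(Z \right)} = -2 + 5 Z$
$R{\left(I \right)} = - 3 I^{2}$ ($R{\left(I \right)} = - 3 I I = - 3 I^{2}$)
$R{\left(-2 \right)} + s A{\left(-5 \right)} = - 3 \left(-2\right)^{2} + 4 \left(-2 + 5 \left(-5\right)\right) = \left(-3\right) 4 + 4 \left(-2 - 25\right) = -12 + 4 \left(-27\right) = -12 - 108 = -120$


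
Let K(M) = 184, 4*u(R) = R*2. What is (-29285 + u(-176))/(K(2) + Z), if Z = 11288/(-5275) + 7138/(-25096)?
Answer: -1944219431100/12018620501 ≈ -161.77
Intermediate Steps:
u(R) = R/2 (u(R) = (R*2)/4 = (2*R)/4 = R/2)
Z = -160468299/66190700 (Z = 11288*(-1/5275) + 7138*(-1/25096) = -11288/5275 - 3569/12548 = -160468299/66190700 ≈ -2.4243)
(-29285 + u(-176))/(K(2) + Z) = (-29285 + (½)*(-176))/(184 - 160468299/66190700) = (-29285 - 88)/(12018620501/66190700) = -29373*66190700/12018620501 = -1944219431100/12018620501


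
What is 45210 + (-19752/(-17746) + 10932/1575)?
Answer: 210640391362/4658325 ≈ 45218.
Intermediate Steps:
45210 + (-19752/(-17746) + 10932/1575) = 45210 + (-19752*(-1/17746) + 10932*(1/1575)) = 45210 + (9876/8873 + 3644/525) = 45210 + 37518112/4658325 = 210640391362/4658325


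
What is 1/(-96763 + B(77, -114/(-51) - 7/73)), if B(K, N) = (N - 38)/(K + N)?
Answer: -98212/9503332259 ≈ -1.0334e-5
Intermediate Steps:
B(K, N) = (-38 + N)/(K + N)
1/(-96763 + B(77, -114/(-51) - 7/73)) = 1/(-96763 + (-38 + (-114/(-51) - 7/73))/(77 + (-114/(-51) - 7/73))) = 1/(-96763 + (-38 + (-114*(-1/51) - 7*1/73))/(77 + (-114*(-1/51) - 7*1/73))) = 1/(-96763 + (-38 + (38/17 - 7/73))/(77 + (38/17 - 7/73))) = 1/(-96763 + (-38 + 2655/1241)/(77 + 2655/1241)) = 1/(-96763 - 44503/1241/(98212/1241)) = 1/(-96763 + (1241/98212)*(-44503/1241)) = 1/(-96763 - 44503/98212) = 1/(-9503332259/98212) = -98212/9503332259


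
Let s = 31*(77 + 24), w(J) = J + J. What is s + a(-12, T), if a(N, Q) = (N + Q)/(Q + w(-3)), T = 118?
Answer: 175389/56 ≈ 3131.9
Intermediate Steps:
w(J) = 2*J
a(N, Q) = (N + Q)/(-6 + Q) (a(N, Q) = (N + Q)/(Q + 2*(-3)) = (N + Q)/(Q - 6) = (N + Q)/(-6 + Q))
s = 3131 (s = 31*101 = 3131)
s + a(-12, T) = 3131 + (-12 + 118)/(-6 + 118) = 3131 + 106/112 = 3131 + (1/112)*106 = 3131 + 53/56 = 175389/56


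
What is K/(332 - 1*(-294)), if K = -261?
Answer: -261/626 ≈ -0.41693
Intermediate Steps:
K/(332 - 1*(-294)) = -261/(332 - 1*(-294)) = -261/(332 + 294) = -261/626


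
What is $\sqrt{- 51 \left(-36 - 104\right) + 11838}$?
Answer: $\sqrt{18978} \approx 137.76$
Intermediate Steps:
$\sqrt{- 51 \left(-36 - 104\right) + 11838} = \sqrt{\left(-51\right) \left(-140\right) + 11838} = \sqrt{7140 + 11838} = \sqrt{18978}$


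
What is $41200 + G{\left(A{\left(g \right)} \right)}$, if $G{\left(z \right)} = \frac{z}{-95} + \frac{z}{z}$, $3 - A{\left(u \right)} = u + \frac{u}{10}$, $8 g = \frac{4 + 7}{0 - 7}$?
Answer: $\frac{2191891399}{53200} \approx 41201.0$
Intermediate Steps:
$g = - \frac{11}{56}$ ($g = \frac{\left(4 + 7\right) \frac{1}{0 - 7}}{8} = \frac{11 \frac{1}{-7}}{8} = \frac{11 \left(- \frac{1}{7}\right)}{8} = \frac{1}{8} \left(- \frac{11}{7}\right) = - \frac{11}{56} \approx -0.19643$)
$A{\left(u \right)} = 3 - \frac{11 u}{10}$ ($A{\left(u \right)} = 3 - \left(u + \frac{u}{10}\right) = 3 - \frac{11 u}{10}$)
$G{\left(z \right)} = 1 - \frac{z}{95}$ ($G{\left(z \right)} = z \left(- \frac{1}{95}\right) + 1 = - \frac{z}{95} + 1 = 1 - \frac{z}{95}$)
$41200 + G{\left(A{\left(g \right)} \right)} = 41200 + \left(1 - \frac{3 - - \frac{121}{560}}{95}\right) = 41200 + \left(1 - \frac{3 + \frac{121}{560}}{95}\right) = 41200 + \left(1 - \frac{1801}{53200}\right) = 41200 + \frac{51399}{53200} = \frac{2191891399}{53200}$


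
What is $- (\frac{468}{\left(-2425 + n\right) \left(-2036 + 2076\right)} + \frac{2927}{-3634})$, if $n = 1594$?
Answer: $\frac{2062379}{2516545} \approx 0.81953$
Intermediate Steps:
$- (\frac{468}{\left(-2425 + n\right) \left(-2036 + 2076\right)} + \frac{2927}{-3634}) = - (\frac{468}{\left(-2425 + 1594\right) \left(-2036 + 2076\right)} + \frac{2927}{-3634}) = - (\frac{468}{\left(-831\right) 40} + 2927 \left(- \frac{1}{3634}\right)) = - (\frac{468}{-33240} - \frac{2927}{3634}) = - (468 \left(- \frac{1}{33240}\right) - \frac{2927}{3634}) = - (- \frac{39}{2770} - \frac{2927}{3634}) = \left(-1\right) \left(- \frac{2062379}{2516545}\right) = \frac{2062379}{2516545}$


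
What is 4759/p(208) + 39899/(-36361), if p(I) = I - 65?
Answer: 12872034/399971 ≈ 32.182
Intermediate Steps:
p(I) = -65 + I
4759/p(208) + 39899/(-36361) = 4759/(-65 + 208) + 39899/(-36361) = 4759/143 + 39899*(-1/36361) = 4759*(1/143) - 39899/36361 = 4759/143 - 39899/36361 = 12872034/399971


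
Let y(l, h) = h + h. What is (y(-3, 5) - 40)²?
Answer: 900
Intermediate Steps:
y(l, h) = 2*h
(y(-3, 5) - 40)² = (2*5 - 40)² = (10 - 40)² = (-30)² = 900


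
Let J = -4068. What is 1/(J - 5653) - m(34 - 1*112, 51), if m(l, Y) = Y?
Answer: -495772/9721 ≈ -51.000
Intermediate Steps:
1/(J - 5653) - m(34 - 1*112, 51) = 1/(-4068 - 5653) - 1*51 = 1/(-9721) - 51 = -1/9721 - 51 = -495772/9721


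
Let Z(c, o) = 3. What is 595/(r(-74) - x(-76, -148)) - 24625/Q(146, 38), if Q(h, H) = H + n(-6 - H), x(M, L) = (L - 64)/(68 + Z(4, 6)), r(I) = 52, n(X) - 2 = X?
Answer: 24076245/3904 ≈ 6167.1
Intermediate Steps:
n(X) = 2 + X
x(M, L) = -64/71 + L/71 (x(M, L) = (L - 64)/(68 + 3) = (-64 + L)/71 = (-64 + L)*(1/71) = -64/71 + L/71)
Q(h, H) = -4 (Q(h, H) = H + (2 + (-6 - H)) = H + (-4 - H) = -4)
595/(r(-74) - x(-76, -148)) - 24625/Q(146, 38) = 595/(52 - (-64/71 + (1/71)*(-148))) - 24625/(-4) = 595/(52 - (-64/71 - 148/71)) - 24625*(-¼) = 595/(52 - 1*(-212/71)) + 24625/4 = 595/(52 + 212/71) + 24625/4 = 595/(3904/71) + 24625/4 = 595*(71/3904) + 24625/4 = 42245/3904 + 24625/4 = 24076245/3904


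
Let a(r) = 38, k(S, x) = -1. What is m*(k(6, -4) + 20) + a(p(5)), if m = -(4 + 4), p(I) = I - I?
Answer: -114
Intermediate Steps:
p(I) = 0
m = -8 (m = -1*8 = -8)
m*(k(6, -4) + 20) + a(p(5)) = -8*(-1 + 20) + 38 = -8*19 + 38 = -152 + 38 = -114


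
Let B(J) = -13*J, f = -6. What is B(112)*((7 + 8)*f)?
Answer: 131040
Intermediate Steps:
B(112)*((7 + 8)*f) = (-13*112)*((7 + 8)*(-6)) = -21840*(-6) = -1456*(-90) = 131040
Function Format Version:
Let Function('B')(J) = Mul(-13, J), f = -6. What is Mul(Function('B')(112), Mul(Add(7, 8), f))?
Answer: 131040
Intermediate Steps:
Mul(Function('B')(112), Mul(Add(7, 8), f)) = Mul(Mul(-13, 112), Mul(Add(7, 8), -6)) = Mul(-1456, Mul(15, -6)) = Mul(-1456, -90) = 131040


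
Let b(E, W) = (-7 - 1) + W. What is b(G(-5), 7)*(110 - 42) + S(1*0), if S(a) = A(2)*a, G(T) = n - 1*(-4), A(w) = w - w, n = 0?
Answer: -68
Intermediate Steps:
A(w) = 0
G(T) = 4 (G(T) = 0 - 1*(-4) = 0 + 4 = 4)
S(a) = 0 (S(a) = 0*a = 0)
b(E, W) = -8 + W
b(G(-5), 7)*(110 - 42) + S(1*0) = (-8 + 7)*(110 - 42) + 0 = -1*68 + 0 = -68 + 0 = -68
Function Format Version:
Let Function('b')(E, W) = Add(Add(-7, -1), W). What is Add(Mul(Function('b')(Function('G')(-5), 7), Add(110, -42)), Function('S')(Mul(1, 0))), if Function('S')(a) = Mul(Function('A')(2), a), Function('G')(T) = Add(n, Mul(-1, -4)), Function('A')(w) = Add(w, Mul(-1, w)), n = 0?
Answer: -68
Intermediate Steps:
Function('A')(w) = 0
Function('G')(T) = 4 (Function('G')(T) = Add(0, Mul(-1, -4)) = Add(0, 4) = 4)
Function('S')(a) = 0 (Function('S')(a) = Mul(0, a) = 0)
Function('b')(E, W) = Add(-8, W)
Add(Mul(Function('b')(Function('G')(-5), 7), Add(110, -42)), Function('S')(Mul(1, 0))) = Add(Mul(Add(-8, 7), Add(110, -42)), 0) = Add(Mul(-1, 68), 0) = Add(-68, 0) = -68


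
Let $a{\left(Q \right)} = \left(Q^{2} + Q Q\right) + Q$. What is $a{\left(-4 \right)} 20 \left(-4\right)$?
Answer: $-2240$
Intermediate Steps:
$a{\left(Q \right)} = Q + 2 Q^{2}$ ($a{\left(Q \right)} = \left(Q^{2} + Q^{2}\right) + Q = 2 Q^{2} + Q = Q + 2 Q^{2}$)
$a{\left(-4 \right)} 20 \left(-4\right) = - 4 \left(1 + 2 \left(-4\right)\right) 20 \left(-4\right) = - 4 \left(1 - 8\right) 20 \left(-4\right) = \left(-4\right) \left(-7\right) 20 \left(-4\right) = 28 \cdot 20 \left(-4\right) = 560 \left(-4\right) = -2240$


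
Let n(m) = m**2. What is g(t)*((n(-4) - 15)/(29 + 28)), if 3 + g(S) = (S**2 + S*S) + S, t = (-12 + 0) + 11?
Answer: -2/57 ≈ -0.035088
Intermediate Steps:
t = -1 (t = -12 + 11 = -1)
g(S) = -3 + S + 2*S**2 (g(S) = -3 + ((S**2 + S*S) + S) = -3 + ((S**2 + S**2) + S) = -3 + (2*S**2 + S) = -3 + (S + 2*S**2) = -3 + S + 2*S**2)
g(t)*((n(-4) - 15)/(29 + 28)) = (-3 - 1 + 2*(-1)**2)*(((-4)**2 - 15)/(29 + 28)) = (-3 - 1 + 2*1)*((16 - 15)/57) = (-3 - 1 + 2)*(1*(1/57)) = -2*1/57 = -2/57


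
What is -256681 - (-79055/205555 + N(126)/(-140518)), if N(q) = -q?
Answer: -105914406850859/412631107 ≈ -2.5668e+5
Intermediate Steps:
-256681 - (-79055/205555 + N(126)/(-140518)) = -256681 - (-79055/205555 - 1*126/(-140518)) = -256681 - (-79055*1/205555 - 126*(-1/140518)) = -256681 - (-15811/41111 + 9/10037) = -256681 - 1*(-158325008/412631107) = -256681 + 158325008/412631107 = -105914406850859/412631107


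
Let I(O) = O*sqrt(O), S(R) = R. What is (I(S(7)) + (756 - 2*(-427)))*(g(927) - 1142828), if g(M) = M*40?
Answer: -1780254280 - 7740236*sqrt(7) ≈ -1.8007e+9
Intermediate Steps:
g(M) = 40*M
I(O) = O**(3/2)
(I(S(7)) + (756 - 2*(-427)))*(g(927) - 1142828) = (7**(3/2) + (756 - 2*(-427)))*(40*927 - 1142828) = (7*sqrt(7) + (756 + 854))*(37080 - 1142828) = (7*sqrt(7) + 1610)*(-1105748) = (1610 + 7*sqrt(7))*(-1105748) = -1780254280 - 7740236*sqrt(7)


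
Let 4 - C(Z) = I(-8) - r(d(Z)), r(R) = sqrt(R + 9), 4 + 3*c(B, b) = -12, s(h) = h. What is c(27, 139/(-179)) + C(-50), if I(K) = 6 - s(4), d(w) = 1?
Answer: -10/3 + sqrt(10) ≈ -0.17106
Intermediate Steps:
I(K) = 2 (I(K) = 6 - 1*4 = 6 - 4 = 2)
c(B, b) = -16/3 (c(B, b) = -4/3 + (1/3)*(-12) = -4/3 - 4 = -16/3)
r(R) = sqrt(9 + R)
C(Z) = 2 + sqrt(10) (C(Z) = 4 - (2 - sqrt(9 + 1)) = 4 - (2 - sqrt(10)) = 4 + (-2 + sqrt(10)) = 2 + sqrt(10))
c(27, 139/(-179)) + C(-50) = -16/3 + (2 + sqrt(10)) = -10/3 + sqrt(10)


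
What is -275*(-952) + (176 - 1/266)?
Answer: 69685615/266 ≈ 2.6198e+5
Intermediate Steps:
-275*(-952) + (176 - 1/266) = 261800 + (176 - 1*1/266) = 261800 + (176 - 1/266) = 261800 + 46815/266 = 69685615/266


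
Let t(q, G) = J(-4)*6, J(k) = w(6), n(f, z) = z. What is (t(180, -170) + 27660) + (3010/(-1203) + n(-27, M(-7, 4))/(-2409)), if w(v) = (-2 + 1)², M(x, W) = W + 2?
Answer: 26723185558/966009 ≈ 27664.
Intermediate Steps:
M(x, W) = 2 + W
w(v) = 1 (w(v) = (-1)² = 1)
J(k) = 1
t(q, G) = 6 (t(q, G) = 1*6 = 6)
(t(180, -170) + 27660) + (3010/(-1203) + n(-27, M(-7, 4))/(-2409)) = (6 + 27660) + (3010/(-1203) + (2 + 4)/(-2409)) = 27666 + (3010*(-1/1203) + 6*(-1/2409)) = 27666 + (-3010/1203 - 2/803) = 27666 - 2419436/966009 = 26723185558/966009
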